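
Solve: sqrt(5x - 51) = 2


Square both sides: 5x - 51 = 2^2 = 4
5x = 4 + 51 = 55
x = 11
Check: sqrt(5*11 - 51) = sqrt(4) = 2 ✓

x = 11


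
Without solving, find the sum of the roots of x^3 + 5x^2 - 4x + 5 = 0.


By Vieta's formulas for x^3 + bx^2 + cx + d = 0:
  r1 + r2 + r3 = -b/a = -5
  r1*r2 + r1*r3 + r2*r3 = c/a = -4
  r1*r2*r3 = -d/a = -5


Sum = -5


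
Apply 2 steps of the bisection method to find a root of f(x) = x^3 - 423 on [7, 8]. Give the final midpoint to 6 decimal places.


f(x) = x^3 - 423
f(7) = -80 < 0
f(8) = 89 > 0

Step 1: midpoint = (7.000000 + 8.000000)/2 = 7.500000
  f(7.500000) = -1.125000
  f(mid) < 0, so root is in [7.500000, 8.000000]

Step 2: midpoint = (7.500000 + 8.000000)/2 = 7.750000
  f(7.750000) = 42.484375
  f(mid) > 0, so root is in [7.500000, 7.750000]

midpoint = 7.750000


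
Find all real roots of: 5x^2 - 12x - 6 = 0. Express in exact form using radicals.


Using the quadratic formula: x = (-b ± sqrt(b^2 - 4ac)) / (2a)
Here a = 5, b = -12, c = -6
Discriminant = b^2 - 4ac = (-12)^2 - 4(5)(-6) = 144 + 120 = 264
Since discriminant = 264 > 0, there are two real roots.
x = (12 ± 2*sqrt(66)) / 10
Simplifying: x = (6 ± sqrt(66)) / 5
Numerically: x ≈ 2.8248 or x ≈ -0.4248

x = (6 + sqrt(66)) / 5 or x = (6 - sqrt(66)) / 5


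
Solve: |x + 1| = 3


An absolute value equation |expr| = 3 gives two cases:
Case 1: x + 1 = 3
  x = 2, so x = 2
Case 2: x + 1 = -3
  x = -4, so x = -4

x = -4, x = 2


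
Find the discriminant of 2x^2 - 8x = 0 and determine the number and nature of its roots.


For ax^2 + bx + c = 0, discriminant D = b^2 - 4ac
Here a = 2, b = -8, c = 0
D = (-8)^2 - 4(2)(0) = 64 - 0 = 64

D = 64 > 0 and is a perfect square (sqrt = 8)
The equation has 2 distinct real rational roots.

Discriminant = 64, 2 distinct real rational roots


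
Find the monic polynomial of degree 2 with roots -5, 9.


A monic polynomial with roots -5, 9 is:
p(x) = (x + 5)(x - 9)
After multiplying by (x + 5): x + 5
After multiplying by (x - 9): x^2 - 4x - 45

x^2 - 4x - 45


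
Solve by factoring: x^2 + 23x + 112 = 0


We need two numbers that multiply to 112 and add to 23.
Those numbers are 16 and 7 (since 16 * 7 = 112 and 16 + 7 = 23).
So x^2 + 23x + 112 = (x + 16)(x + 7) = 0
Setting each factor to zero: x = -16 or x = -7

x = -16, x = -7


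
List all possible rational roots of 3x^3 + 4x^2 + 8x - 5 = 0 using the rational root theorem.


Rational root theorem: possible roots are ±p/q where:
  p divides the constant term (-5): p ∈ {1, 5}
  q divides the leading coefficient (3): q ∈ {1, 3}

All possible rational roots: -5, -5/3, -1, -1/3, 1/3, 1, 5/3, 5

-5, -5/3, -1, -1/3, 1/3, 1, 5/3, 5


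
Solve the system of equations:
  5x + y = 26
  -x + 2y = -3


Using Cramer's rule:
Determinant D = (5)(2) - (-1)(1) = 10 + 1 = 11
Dx = (26)(2) - (-3)(1) = 52 + 3 = 55
Dy = (5)(-3) - (-1)(26) = -15 + 26 = 11
x = Dx/D = 55/11 = 5
y = Dy/D = 11/11 = 1

x = 5, y = 1


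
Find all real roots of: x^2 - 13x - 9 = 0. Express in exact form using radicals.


Using the quadratic formula: x = (-b ± sqrt(b^2 - 4ac)) / (2a)
Here a = 1, b = -13, c = -9
Discriminant = b^2 - 4ac = (-13)^2 - 4(1)(-9) = 169 + 36 = 205
Since discriminant = 205 > 0, there are two real roots.
x = (13 ± sqrt(205)) / 2
Numerically: x ≈ 13.6589 or x ≈ -0.6589

x = (13 + sqrt(205)) / 2 or x = (13 - sqrt(205)) / 2


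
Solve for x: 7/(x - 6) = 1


Multiply both sides by (x - 6): 7 = 1(x - 6)
Distribute: 7 = x - 6
x = 7 + 6 = 13
x = 13

x = 13


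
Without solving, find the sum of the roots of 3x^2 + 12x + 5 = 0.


By Vieta's formulas for ax^2 + bx + c = 0:
  Sum of roots = -b/a
  Product of roots = c/a

Here a = 3, b = 12, c = 5
Sum = -(12)/3 = -4
Product = 5/3 = 5/3

Sum = -4


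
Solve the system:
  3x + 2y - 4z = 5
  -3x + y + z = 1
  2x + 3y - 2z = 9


Using Cramer's rule. Expand each determinant along the first row.
D  = 3*[1*(-2) - 1*3] - 2*[(-3)*(-2) - 1*2] + (-4)*[(-3)*3 - 1*2]
  = 3*(-5) - 2*(4) + (-4)*(-11) = 21
Dx = 5*[1*(-2) - 1*3] - 2*[1*(-2) - 1*9] + (-4)*[1*3 - 1*9]
  = 5*(-5) - 2*(-11) + (-4)*(-6) = 21
Dy = 3*[1*(-2) - 1*9] - 5*[(-3)*(-2) - 1*2] + (-4)*[(-3)*9 - 1*2]
  = 3*(-11) - 5*(4) + (-4)*(-29) = 63
Dz = 3*[1*9 - 1*3] - 2*[(-3)*9 - 1*2] + 5*[(-3)*3 - 1*2]
  = 3*(6) - 2*(-29) + 5*(-11) = 21
x = Dx/D = 21/21 = 1, y = Dy/D = 63/21 = 3, z = Dz/D = 21/21 = 1
Check eq1: (3)(1) + (2)(3) + (-4)(1) = 5 = 5 ✓
Check eq2: (-3)(1) + (1)(3) + (1)(1) = 1 = 1 ✓
Check eq3: (2)(1) + (3)(3) + (-2)(1) = 9 = 9 ✓

x = 1, y = 3, z = 1


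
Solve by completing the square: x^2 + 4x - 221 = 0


Start: x^2 + 4x - 221 = 0
Move constant: x^2 + 4x = 221
Half of 4 is 2, squared is 4
Add 4 to both sides: x^2 + 4x + 4 = 225
(x + 2)^2 = 225
x + 2 = ±15
x = -2 + 15 = 13 or x = -2 - 15 = -17

x = -17, x = 13


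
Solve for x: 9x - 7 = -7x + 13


Starting with: 9x - 7 = -7x + 13
Move all x terms to left: (9 + 7)x = 13 + 7
Simplify: 16x = 20
Divide both sides by 16: x = 5/4

x = 5/4


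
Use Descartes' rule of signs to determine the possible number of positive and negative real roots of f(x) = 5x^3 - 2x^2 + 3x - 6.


Descartes' rule of signs:

For positive roots, count sign changes in f(x) = 5x^3 - 2x^2 + 3x - 6:
Signs of coefficients: +, -, +, -
Number of sign changes: 3
Possible positive real roots: 3, 1

For negative roots, examine f(-x) = -5x^3 - 2x^2 - 3x - 6:
Signs of coefficients: -, -, -, -
Number of sign changes: 0
Possible negative real roots: 0

Positive roots: 3 or 1; Negative roots: 0


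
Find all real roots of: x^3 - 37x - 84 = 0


Let p(x) = x^3 - 37x - 84. By the rational root theorem (leading coefficient 1), any rational root is an integer divisor of 84: try ±1, ±2, ... in turn.
Test x = 1: value = -120 ≠ 0.
Test x = -1: value = -48 ≠ 0.
Test x = 2: value = -150 ≠ 0.
Test x = -2: value = -18 ≠ 0.
Test x = 3: value = -168 ≠ 0.
Test x = -3: value = 0 ✓, so (x + 3) is a factor.
Synthetic division by (x + 3): bring down 1; 1(-3) + 0 = -3; (-3)(-3) - 37 = -28; (-28)(-3) - 84 = 0 → quotient x^2 - 3x - 28, remainder 0.
Solve the quadratic x^2 - 3x - 28 = 0: discriminant = (-3)^2 - 4(1)(-28) = 9 + 112 = 121.
sqrt(121) = 11, so x = (3 ± 11)/2: x = 7 or x = -4.

x = -4, x = -3, x = 7


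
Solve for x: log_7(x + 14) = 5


Convert to exponential form: x + 14 = 7^5 = 16807
x = 16807 - 14 = 16793
Check: log_7(16793 + 14) = log_7(16807) = log_7(16807) = 5 ✓

x = 16793


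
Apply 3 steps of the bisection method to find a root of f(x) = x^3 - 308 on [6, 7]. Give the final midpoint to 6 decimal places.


f(x) = x^3 - 308
f(6) = -92 < 0
f(7) = 35 > 0

Step 1: midpoint = (6.000000 + 7.000000)/2 = 6.500000
  f(6.500000) = -33.375000
  f(mid) < 0, so root is in [6.500000, 7.000000]

Step 2: midpoint = (6.500000 + 7.000000)/2 = 6.750000
  f(6.750000) = -0.453125
  f(mid) < 0, so root is in [6.750000, 7.000000]

Step 3: midpoint = (6.750000 + 7.000000)/2 = 6.875000
  f(6.875000) = 16.951172
  f(mid) > 0, so root is in [6.750000, 6.875000]

midpoint = 6.875000


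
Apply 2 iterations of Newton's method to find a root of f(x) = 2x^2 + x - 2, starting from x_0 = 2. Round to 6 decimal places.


Newton's method: x_(n+1) = x_n - f(x_n)/f'(x_n)
f(x) = 2x^2 + x - 2
f'(x) = 4x + 1

Iteration 1:
  f(2.000000) = 8.000000
  f'(2.000000) = 9.000000
  x_1 = 2.000000 - (8.000000)/(9.000000) = 1.111111

Iteration 2:
  f(1.111111) = 1.580247
  f'(1.111111) = 5.444444
  x_2 = 1.111111 - (1.580247)/(5.444444) = 0.820862

x_2 = 0.820862


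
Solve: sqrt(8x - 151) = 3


Square both sides: 8x - 151 = 3^2 = 9
8x = 9 + 151 = 160
x = 20
Check: sqrt(8*20 - 151) = sqrt(9) = 3 ✓

x = 20


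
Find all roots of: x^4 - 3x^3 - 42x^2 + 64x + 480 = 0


Let p(x) = x^4 - 3x^3 - 42x^2 + 64x + 480. By the rational root theorem (leading coefficient 1), any rational root is an integer divisor of 480: try ±1, ±2, ... in turn.
Test x = 1: value = 500 ≠ 0.
Test x = -1: value = 378 ≠ 0.
Test x = 2: value = 432 ≠ 0.
Test x = -2: value = 224 ≠ 0.
Test x = 3: value = 294 ≠ 0.
Test x = -3: value = 72 ≠ 0.
Test x = 4: value = 128 ≠ 0.
Test x = -4: value = 0 ✓, so (x + 4) is a factor.
Synthetic division by (x + 4): bring down 1; 1(-4) - 3 = -7; (-7)(-4) - 42 = -14; (-14)(-4) + 64 = 120; 120(-4) + 480 = 0 → quotient x^3 - 7x^2 - 14x + 120, remainder 0.
Continue with the quotient x^3 - 7x^2 - 14x + 120 (candidates must divide 120; re-test x = -4 first in case it repeats).
Test x = -4: value = 0 ✓, so (x + 4) is a factor.
Synthetic division by (x + 4): bring down 1; 1(-4) - 7 = -11; (-11)(-4) - 14 = 30; 30(-4) + 120 = 0 → quotient x^2 - 11x + 30, remainder 0.
Solve the quadratic x^2 - 11x + 30 = 0: discriminant = (-11)^2 - 4(1)(30) = 121 - 120 = 1.
sqrt(1) = 1, so x = (11 ± 1)/2: x = 6 or x = 5.
Collecting all roots found:

x = -4 (multiplicity 2), x = 5, x = 6


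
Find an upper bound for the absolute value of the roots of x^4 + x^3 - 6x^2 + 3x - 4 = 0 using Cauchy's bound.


Cauchy's bound: all roots r satisfy |r| <= 1 + max(|a_i/a_n|) for i = 0,...,n-1
where a_n is the leading coefficient.

Coefficients: [1, 1, -6, 3, -4]
Leading coefficient a_n = 1
Ratios |a_i/a_n|: 1, 6, 3, 4
Maximum ratio: 6
Cauchy's bound: |r| <= 1 + 6 = 7

Upper bound = 7


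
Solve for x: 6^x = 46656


Express both sides with the same base.
46656 = 6^6
Since the bases match: x = 6

x = 6


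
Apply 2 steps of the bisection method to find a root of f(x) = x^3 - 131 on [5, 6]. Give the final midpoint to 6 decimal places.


f(x) = x^3 - 131
f(5) = -6 < 0
f(6) = 85 > 0

Step 1: midpoint = (5.000000 + 6.000000)/2 = 5.500000
  f(5.500000) = 35.375000
  f(mid) > 0, so root is in [5.000000, 5.500000]

Step 2: midpoint = (5.000000 + 5.500000)/2 = 5.250000
  f(5.250000) = 13.703125
  f(mid) > 0, so root is in [5.000000, 5.250000]

midpoint = 5.250000


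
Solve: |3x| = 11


An absolute value equation |expr| = 11 gives two cases:
Case 1: 3x = 11
  3x = 11, so x = 11/3
Case 2: 3x = -11
  3x = -11, so x = -11/3

x = -11/3, x = 11/3


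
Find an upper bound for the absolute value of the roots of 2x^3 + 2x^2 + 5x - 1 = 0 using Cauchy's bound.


Cauchy's bound: all roots r satisfy |r| <= 1 + max(|a_i/a_n|) for i = 0,...,n-1
where a_n is the leading coefficient.

Coefficients: [2, 2, 5, -1]
Leading coefficient a_n = 2
Ratios |a_i/a_n|: 1, 5/2, 1/2
Maximum ratio: 5/2
Cauchy's bound: |r| <= 1 + 5/2 = 7/2

Upper bound = 7/2


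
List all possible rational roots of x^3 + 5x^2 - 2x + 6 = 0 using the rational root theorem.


Rational root theorem: possible roots are ±p/q where:
  p divides the constant term (6): p ∈ {1, 2, 3, 6}
  q divides the leading coefficient (1): q ∈ {1}

All possible rational roots: -6, -3, -2, -1, 1, 2, 3, 6

-6, -3, -2, -1, 1, 2, 3, 6


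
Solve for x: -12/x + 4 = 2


Subtract 4 from both sides: -12/x = -2
Multiply both sides by x: -12 = -2 * x
Divide by -2: x = 6

x = 6


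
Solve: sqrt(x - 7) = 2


Square both sides: x - 7 = 2^2 = 4
x = 4 + 7 = 11
x = 11
Check: sqrt(1*11 - 7) = sqrt(4) = 2 ✓

x = 11


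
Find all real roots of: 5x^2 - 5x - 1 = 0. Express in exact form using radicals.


Using the quadratic formula: x = (-b ± sqrt(b^2 - 4ac)) / (2a)
Here a = 5, b = -5, c = -1
Discriminant = b^2 - 4ac = (-5)^2 - 4(5)(-1) = 25 + 20 = 45
Since discriminant = 45 > 0, there are two real roots.
x = (5 ± 3*sqrt(5)) / 10
Numerically: x ≈ 1.1708 or x ≈ -0.1708

x = (5 + 3*sqrt(5)) / 10 or x = (5 - 3*sqrt(5)) / 10


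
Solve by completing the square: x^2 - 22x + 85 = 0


Start: x^2 - 22x + 85 = 0
Move constant: x^2 - 22x = -85
Half of -22 is -11, squared is 121
Add 121 to both sides: x^2 - 22x + 121 = 36
(x - 11)^2 = 36
x - 11 = ±6
x = 11 + 6 = 17 or x = 11 - 6 = 5

x = 5, x = 17


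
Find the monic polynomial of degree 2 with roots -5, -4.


A monic polynomial with roots -5, -4 is:
p(x) = (x + 5)(x + 4)
After multiplying by (x + 5): x + 5
After multiplying by (x + 4): x^2 + 9x + 20

x^2 + 9x + 20


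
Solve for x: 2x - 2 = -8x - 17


Starting with: 2x - 2 = -8x - 17
Move all x terms to left: (2 + 8)x = -17 + 2
Simplify: 10x = -15
Divide both sides by 10: x = -3/2

x = -3/2


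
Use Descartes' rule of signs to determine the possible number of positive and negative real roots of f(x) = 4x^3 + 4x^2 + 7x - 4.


Descartes' rule of signs:

For positive roots, count sign changes in f(x) = 4x^3 + 4x^2 + 7x - 4:
Signs of coefficients: +, +, +, -
Number of sign changes: 1
Possible positive real roots: 1

For negative roots, examine f(-x) = -4x^3 + 4x^2 - 7x - 4:
Signs of coefficients: -, +, -, -
Number of sign changes: 2
Possible negative real roots: 2, 0

Positive roots: 1; Negative roots: 2 or 0


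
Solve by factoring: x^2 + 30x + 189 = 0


We need two numbers that multiply to 189 and add to 30.
Those numbers are 21 and 9 (since 21 * 9 = 189 and 21 + 9 = 30).
So x^2 + 30x + 189 = (x + 21)(x + 9) = 0
Setting each factor to zero: x = -21 or x = -9

x = -21, x = -9


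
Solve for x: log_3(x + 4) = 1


Convert to exponential form: x + 4 = 3^1 = 3
x = 3 - 4 = -1
Check: log_3(-1 + 4) = log_3(3) = log_3(3) = 1 ✓

x = -1


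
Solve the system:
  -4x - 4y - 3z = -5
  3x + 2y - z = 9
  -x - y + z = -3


Using Cramer's rule. Expand each determinant along the first row.
D  = (-4)*[2*1 - (-1)*(-1)] - (-4)*[3*1 - (-1)*(-1)] + (-3)*[3*(-1) - 2*(-1)]
  = (-4)*(1) - (-4)*(2) + (-3)*(-1) = 7
Dx = (-5)*[2*1 - (-1)*(-1)] - (-4)*[9*1 - (-1)*(-3)] + (-3)*[9*(-1) - 2*(-3)]
  = (-5)*(1) - (-4)*(6) + (-3)*(-3) = 28
Dy = (-4)*[9*1 - (-1)*(-3)] - (-5)*[3*1 - (-1)*(-1)] + (-3)*[3*(-3) - 9*(-1)]
  = (-4)*(6) - (-5)*(2) + (-3)*(0) = -14
Dz = (-4)*[2*(-3) - 9*(-1)] - (-4)*[3*(-3) - 9*(-1)] + (-5)*[3*(-1) - 2*(-1)]
  = (-4)*(3) - (-4)*(0) + (-5)*(-1) = -7
x = Dx/D = 28/7 = 4, y = Dy/D = -14/7 = -2, z = Dz/D = -7/7 = -1
Check eq1: (-4)(4) + (-4)(-2) + (-3)(-1) = -5 = -5 ✓
Check eq2: (3)(4) + (2)(-2) + (-1)(-1) = 9 = 9 ✓
Check eq3: (-1)(4) + (-1)(-2) + (1)(-1) = -3 = -3 ✓

x = 4, y = -2, z = -1


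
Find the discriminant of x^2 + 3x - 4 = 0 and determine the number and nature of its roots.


For ax^2 + bx + c = 0, discriminant D = b^2 - 4ac
Here a = 1, b = 3, c = -4
D = (3)^2 - 4(1)(-4) = 9 + 16 = 25

D = 25 > 0 and is a perfect square (sqrt = 5)
The equation has 2 distinct real rational roots.

Discriminant = 25, 2 distinct real rational roots


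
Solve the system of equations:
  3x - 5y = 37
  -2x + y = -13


Using Cramer's rule:
Determinant D = (3)(1) - (-2)(-5) = 3 - 10 = -7
Dx = (37)(1) - (-13)(-5) = 37 - 65 = -28
Dy = (3)(-13) - (-2)(37) = -39 + 74 = 35
x = Dx/D = -28/-7 = 4
y = Dy/D = 35/-7 = -5

x = 4, y = -5


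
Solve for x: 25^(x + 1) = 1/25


Express both sides with the same base.
1/25 = 25^(-1)
Since the bases match, equate exponents: x + 1 = -1
So x = -1 - (1) = -2

x = -2


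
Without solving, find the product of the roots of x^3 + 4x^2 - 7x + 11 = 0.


By Vieta's formulas for x^3 + bx^2 + cx + d = 0:
  r1 + r2 + r3 = -b/a = -4
  r1*r2 + r1*r3 + r2*r3 = c/a = -7
  r1*r2*r3 = -d/a = -11


Product = -11


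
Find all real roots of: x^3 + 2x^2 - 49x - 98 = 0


Let p(x) = x^3 + 2x^2 - 49x - 98. By the rational root theorem (leading coefficient 1), any rational root is an integer divisor of 98: try ±1, ±2, ... in turn.
Test x = 1: value = -144 ≠ 0.
Test x = -1: value = -48 ≠ 0.
Test x = 2: value = -180 ≠ 0.
Test x = -2: value = 0 ✓, so (x + 2) is a factor.
Synthetic division by (x + 2): bring down 1; 1(-2) + 2 = 0; 0(-2) - 49 = -49; (-49)(-2) - 98 = 0 → quotient x^2 - 49, remainder 0.
Solve the quadratic x^2 - 49 = 0: discriminant = 0^2 - 4(1)(-49) = 0 + 196 = 196.
sqrt(196) = 14, so x = (0 ± 14)/2: x = 7 or x = -7.

x = -7, x = -2, x = 7


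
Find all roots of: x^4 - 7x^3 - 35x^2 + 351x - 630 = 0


Let p(x) = x^4 - 7x^3 - 35x^2 + 351x - 630. By the rational root theorem (leading coefficient 1), any rational root is an integer divisor of 630: try ±1, ±2, ... in turn.
Test x = 1: value = -320 ≠ 0.
Test x = -1: value = -1008 ≠ 0.
Test x = 2: value = -108 ≠ 0.
Test x = -2: value = -1400 ≠ 0.
Test x = 3: value = 0 ✓, so (x - 3) is a factor.
Synthetic division by (x - 3): bring down 1; 1(3) - 7 = -4; (-4)(3) - 35 = -47; (-47)(3) + 351 = 210; 210(3) - 630 = 0 → quotient x^3 - 4x^2 - 47x + 210, remainder 0.
Continue with the quotient x^3 - 4x^2 - 47x + 210 (candidates must divide 210; re-test x = 3 first in case it repeats).
Test x = 3: value = 60 ≠ 0.
Test x = -3: value = 288 ≠ 0.
Test x = 5: value = 0 ✓, so (x - 5) is a factor.
Synthetic division by (x - 5): bring down 1; 1(5) - 4 = 1; 1(5) - 47 = -42; (-42)(5) + 210 = 0 → quotient x^2 + x - 42, remainder 0.
Solve the quadratic x^2 + x - 42 = 0: discriminant = 1^2 - 4(1)(-42) = 1 + 168 = 169.
sqrt(169) = 13, so x = (-1 ± 13)/2: x = 6 or x = -7.
Collecting all roots found:

x = -7, x = 3, x = 5, x = 6


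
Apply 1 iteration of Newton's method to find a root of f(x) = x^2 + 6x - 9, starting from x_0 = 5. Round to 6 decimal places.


Newton's method: x_(n+1) = x_n - f(x_n)/f'(x_n)
f(x) = x^2 + 6x - 9
f'(x) = 2x + 6

Iteration 1:
  f(5.000000) = 46.000000
  f'(5.000000) = 16.000000
  x_1 = 5.000000 - (46.000000)/(16.000000) = 2.125000

x_1 = 2.125000


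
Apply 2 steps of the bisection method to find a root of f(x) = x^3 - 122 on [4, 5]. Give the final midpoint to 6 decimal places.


f(x) = x^3 - 122
f(4) = -58 < 0
f(5) = 3 > 0

Step 1: midpoint = (4.000000 + 5.000000)/2 = 4.500000
  f(4.500000) = -30.875000
  f(mid) < 0, so root is in [4.500000, 5.000000]

Step 2: midpoint = (4.500000 + 5.000000)/2 = 4.750000
  f(4.750000) = -14.828125
  f(mid) < 0, so root is in [4.750000, 5.000000]

midpoint = 4.750000


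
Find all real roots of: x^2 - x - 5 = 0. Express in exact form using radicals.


Using the quadratic formula: x = (-b ± sqrt(b^2 - 4ac)) / (2a)
Here a = 1, b = -1, c = -5
Discriminant = b^2 - 4ac = (-1)^2 - 4(1)(-5) = 1 + 20 = 21
Since discriminant = 21 > 0, there are two real roots.
x = (1 ± sqrt(21)) / 2
Numerically: x ≈ 2.7913 or x ≈ -1.7913

x = (1 + sqrt(21)) / 2 or x = (1 - sqrt(21)) / 2


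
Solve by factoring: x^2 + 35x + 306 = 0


We need two numbers that multiply to 306 and add to 35.
Those numbers are 18 and 17 (since 18 * 17 = 306 and 18 + 17 = 35).
So x^2 + 35x + 306 = (x + 18)(x + 17) = 0
Setting each factor to zero: x = -18 or x = -17

x = -18, x = -17


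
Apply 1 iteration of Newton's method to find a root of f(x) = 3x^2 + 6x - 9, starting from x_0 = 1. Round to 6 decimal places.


Newton's method: x_(n+1) = x_n - f(x_n)/f'(x_n)
f(x) = 3x^2 + 6x - 9
f'(x) = 6x + 6

Iteration 1:
  f(1.000000) = 0.000000
  f'(1.000000) = 12.000000
  x_1 = 1.000000 - (0.000000)/(12.000000) = 1.000000

x_1 = 1.000000


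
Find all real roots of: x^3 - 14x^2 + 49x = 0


The constant term is 0, so x = 0 is a root. Factor out x:
  x(x^2 - 14x + 49) = 0
Solve the quadratic x^2 - 14x + 49 = 0: discriminant = (-14)^2 - 4(1)(49) = 196 - 196 = 0.
Discriminant = 0, so a double root: x = 14/2 = 7.

x = 0, x = 7 (multiplicity 2)


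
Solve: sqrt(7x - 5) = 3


Square both sides: 7x - 5 = 3^2 = 9
7x = 9 + 5 = 14
x = 2
Check: sqrt(7*2 - 5) = sqrt(9) = 3 ✓

x = 2


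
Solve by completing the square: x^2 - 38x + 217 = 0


Start: x^2 - 38x + 217 = 0
Move constant: x^2 - 38x = -217
Half of -38 is -19, squared is 361
Add 361 to both sides: x^2 - 38x + 361 = 144
(x - 19)^2 = 144
x - 19 = ±12
x = 19 + 12 = 31 or x = 19 - 12 = 7

x = 7, x = 31


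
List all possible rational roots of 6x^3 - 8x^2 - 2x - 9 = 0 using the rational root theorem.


Rational root theorem: possible roots are ±p/q where:
  p divides the constant term (-9): p ∈ {1, 3, 9}
  q divides the leading coefficient (6): q ∈ {1, 2, 3, 6}

All possible rational roots: -9, -9/2, -3, -3/2, -1, -1/2, -1/3, -1/6, 1/6, 1/3, 1/2, 1, 3/2, 3, 9/2, 9

-9, -9/2, -3, -3/2, -1, -1/2, -1/3, -1/6, 1/6, 1/3, 1/2, 1, 3/2, 3, 9/2, 9


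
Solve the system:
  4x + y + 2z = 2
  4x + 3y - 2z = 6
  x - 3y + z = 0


Using Cramer's rule. Expand each determinant along the first row.
D  = 4*[3*1 - (-2)*(-3)] - 1*[4*1 - (-2)*1] + 2*[4*(-3) - 3*1]
  = 4*(-3) - 1*(6) + 2*(-15) = -48
Dx = 2*[3*1 - (-2)*(-3)] - 1*[6*1 - (-2)*0] + 2*[6*(-3) - 3*0]
  = 2*(-3) - 1*(6) + 2*(-18) = -48
Dy = 4*[6*1 - (-2)*0] - 2*[4*1 - (-2)*1] + 2*[4*0 - 6*1]
  = 4*(6) - 2*(6) + 2*(-6) = 0
Dz = 4*[3*0 - 6*(-3)] - 1*[4*0 - 6*1] + 2*[4*(-3) - 3*1]
  = 4*(18) - 1*(-6) + 2*(-15) = 48
x = Dx/D = -48/-48 = 1, y = Dy/D = 0/-48 = 0, z = Dz/D = 48/-48 = -1
Check eq1: (4)(1) + (1)(0) + (2)(-1) = 2 = 2 ✓
Check eq2: (4)(1) + (3)(0) + (-2)(-1) = 6 = 6 ✓
Check eq3: (1)(1) + (-3)(0) + (1)(-1) = 0 = 0 ✓

x = 1, y = 0, z = -1


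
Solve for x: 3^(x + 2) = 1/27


Express both sides with the same base.
1/27 = 3^(-3)
Since the bases match, equate exponents: x + 2 = -3
So x = -3 - (2) = -5

x = -5


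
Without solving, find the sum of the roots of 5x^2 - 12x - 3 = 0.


By Vieta's formulas for ax^2 + bx + c = 0:
  Sum of roots = -b/a
  Product of roots = c/a

Here a = 5, b = -12, c = -3
Sum = -(-12)/5 = 12/5
Product = -3/5 = -3/5

Sum = 12/5


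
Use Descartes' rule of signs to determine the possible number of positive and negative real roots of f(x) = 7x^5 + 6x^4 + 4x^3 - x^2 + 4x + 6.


Descartes' rule of signs:

For positive roots, count sign changes in f(x) = 7x^5 + 6x^4 + 4x^3 - x^2 + 4x + 6:
Signs of coefficients: +, +, +, -, +, +
Number of sign changes: 2
Possible positive real roots: 2, 0

For negative roots, examine f(-x) = -7x^5 + 6x^4 - 4x^3 - x^2 - 4x + 6:
Signs of coefficients: -, +, -, -, -, +
Number of sign changes: 3
Possible negative real roots: 3, 1

Positive roots: 2 or 0; Negative roots: 3 or 1


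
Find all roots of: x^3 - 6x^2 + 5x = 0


The constant term is 0, so x = 0 is a root. Factor out x:
  x^2 - 6x + 5 = 0
Solve the quadratic x^2 - 6x + 5 = 0: discriminant = (-6)^2 - 4(1)(5) = 36 - 20 = 16.
sqrt(16) = 4, so x = (6 ± 4)/2: x = 5 or x = 1.
Collecting all roots found:

x = 0, x = 1, x = 5


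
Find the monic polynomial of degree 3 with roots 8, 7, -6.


A monic polynomial with roots 8, 7, -6 is:
p(x) = (x - 8)(x - 7)(x + 6)
After multiplying by (x - 8): x - 8
After multiplying by (x - 7): x^2 - 15x + 56
After multiplying by (x + 6): x^3 - 9x^2 - 34x + 336

x^3 - 9x^2 - 34x + 336


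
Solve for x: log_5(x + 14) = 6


Convert to exponential form: x + 14 = 5^6 = 15625
x = 15625 - 14 = 15611
Check: log_5(15611 + 14) = log_5(15625) = log_5(15625) = 6 ✓

x = 15611


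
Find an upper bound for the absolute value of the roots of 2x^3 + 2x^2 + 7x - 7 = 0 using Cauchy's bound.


Cauchy's bound: all roots r satisfy |r| <= 1 + max(|a_i/a_n|) for i = 0,...,n-1
where a_n is the leading coefficient.

Coefficients: [2, 2, 7, -7]
Leading coefficient a_n = 2
Ratios |a_i/a_n|: 1, 7/2, 7/2
Maximum ratio: 7/2
Cauchy's bound: |r| <= 1 + 7/2 = 9/2

Upper bound = 9/2


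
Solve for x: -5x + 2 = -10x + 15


Starting with: -5x + 2 = -10x + 15
Move all x terms to left: (-5 + 10)x = 15 - 2
Simplify: 5x = 13
Divide both sides by 5: x = 13/5

x = 13/5


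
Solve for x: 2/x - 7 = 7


Subtract -7 from both sides: 2/x = 14
Multiply both sides by x: 2 = 14 * x
Divide by 14: x = 1/7

x = 1/7


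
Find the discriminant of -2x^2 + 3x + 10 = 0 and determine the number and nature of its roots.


For ax^2 + bx + c = 0, discriminant D = b^2 - 4ac
Here a = -2, b = 3, c = 10
D = (3)^2 - 4(-2)(10) = 9 + 80 = 89

D = 89 > 0 but not a perfect square
The equation has 2 distinct real irrational roots.

Discriminant = 89, 2 distinct real irrational roots


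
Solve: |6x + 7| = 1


An absolute value equation |expr| = 1 gives two cases:
Case 1: 6x + 7 = 1
  6x = -6, so x = -1
Case 2: 6x + 7 = -1
  6x = -8, so x = -4/3

x = -4/3, x = -1


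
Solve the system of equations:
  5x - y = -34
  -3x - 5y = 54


Using Cramer's rule:
Determinant D = (5)(-5) - (-3)(-1) = -25 - 3 = -28
Dx = (-34)(-5) - (54)(-1) = 170 + 54 = 224
Dy = (5)(54) - (-3)(-34) = 270 - 102 = 168
x = Dx/D = 224/-28 = -8
y = Dy/D = 168/-28 = -6

x = -8, y = -6


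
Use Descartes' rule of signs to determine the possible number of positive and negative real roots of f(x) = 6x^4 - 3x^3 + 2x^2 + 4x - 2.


Descartes' rule of signs:

For positive roots, count sign changes in f(x) = 6x^4 - 3x^3 + 2x^2 + 4x - 2:
Signs of coefficients: +, -, +, +, -
Number of sign changes: 3
Possible positive real roots: 3, 1

For negative roots, examine f(-x) = 6x^4 + 3x^3 + 2x^2 - 4x - 2:
Signs of coefficients: +, +, +, -, -
Number of sign changes: 1
Possible negative real roots: 1

Positive roots: 3 or 1; Negative roots: 1


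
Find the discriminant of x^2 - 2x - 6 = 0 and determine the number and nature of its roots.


For ax^2 + bx + c = 0, discriminant D = b^2 - 4ac
Here a = 1, b = -2, c = -6
D = (-2)^2 - 4(1)(-6) = 4 + 24 = 28

D = 28 > 0 but not a perfect square
The equation has 2 distinct real irrational roots.

Discriminant = 28, 2 distinct real irrational roots


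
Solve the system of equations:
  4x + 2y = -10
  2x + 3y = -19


Using Cramer's rule:
Determinant D = (4)(3) - (2)(2) = 12 - 4 = 8
Dx = (-10)(3) - (-19)(2) = -30 + 38 = 8
Dy = (4)(-19) - (2)(-10) = -76 + 20 = -56
x = Dx/D = 8/8 = 1
y = Dy/D = -56/8 = -7

x = 1, y = -7


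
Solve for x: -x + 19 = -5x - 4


Starting with: -x + 19 = -5x - 4
Move all x terms to left: (-1 + 5)x = -4 - 19
Simplify: 4x = -23
Divide both sides by 4: x = -23/4

x = -23/4


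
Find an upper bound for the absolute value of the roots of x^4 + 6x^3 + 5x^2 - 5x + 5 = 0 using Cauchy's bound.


Cauchy's bound: all roots r satisfy |r| <= 1 + max(|a_i/a_n|) for i = 0,...,n-1
where a_n is the leading coefficient.

Coefficients: [1, 6, 5, -5, 5]
Leading coefficient a_n = 1
Ratios |a_i/a_n|: 6, 5, 5, 5
Maximum ratio: 6
Cauchy's bound: |r| <= 1 + 6 = 7

Upper bound = 7


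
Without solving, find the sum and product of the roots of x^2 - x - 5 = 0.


By Vieta's formulas for ax^2 + bx + c = 0:
  Sum of roots = -b/a
  Product of roots = c/a

Here a = 1, b = -1, c = -5
Sum = -(-1)/1 = 1
Product = -5/1 = -5

Sum = 1, Product = -5


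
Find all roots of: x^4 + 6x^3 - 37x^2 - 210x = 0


The constant term is 0, so x = 0 is a root. Factor out x:
  x^3 + 6x^2 - 37x - 210 = 0
Let p(x) = x^3 + 6x^2 - 37x - 210. By the rational root theorem (leading coefficient 1), any rational root is an integer divisor of 210: try ±1, ±2, ... in turn.
Test x = 1: value = -240 ≠ 0.
Test x = -1: value = -168 ≠ 0.
Test x = 2: value = -252 ≠ 0.
Test x = -2: value = -120 ≠ 0.
Test x = 3: value = -240 ≠ 0.
Test x = -3: value = -72 ≠ 0.
Test x = 5: value = -120 ≠ 0.
Test x = -5: value = 0 ✓, so (x + 5) is a factor.
Synthetic division by (x + 5): bring down 1; 1(-5) + 6 = 1; 1(-5) - 37 = -42; (-42)(-5) - 210 = 0 → quotient x^2 + x - 42, remainder 0.
Solve the quadratic x^2 + x - 42 = 0: discriminant = 1^2 - 4(1)(-42) = 1 + 168 = 169.
sqrt(169) = 13, so x = (-1 ± 13)/2: x = 6 or x = -7.
Collecting all roots found:

x = -7, x = -5, x = 0, x = 6


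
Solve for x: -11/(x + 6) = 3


Multiply both sides by (x + 6): -11 = 3(x + 6)
Distribute: -11 = 3x + 18
3x = -11 - 18 = -29
x = -29/3

x = -29/3


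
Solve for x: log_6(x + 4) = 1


Convert to exponential form: x + 4 = 6^1 = 6
x = 6 - 4 = 2
Check: log_6(2 + 4) = log_6(6) = log_6(6) = 1 ✓

x = 2


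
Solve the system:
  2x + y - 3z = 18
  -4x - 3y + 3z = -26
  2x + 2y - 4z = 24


Using Cramer's rule. Expand each determinant along the first row.
D  = 2*[(-3)*(-4) - 3*2] - 1*[(-4)*(-4) - 3*2] + (-3)*[(-4)*2 - (-3)*2]
  = 2*(6) - 1*(10) + (-3)*(-2) = 8
Dx = 18*[(-3)*(-4) - 3*2] - 1*[(-26)*(-4) - 3*24] + (-3)*[(-26)*2 - (-3)*24]
  = 18*(6) - 1*(32) + (-3)*(20) = 16
Dy = 2*[(-26)*(-4) - 3*24] - 18*[(-4)*(-4) - 3*2] + (-3)*[(-4)*24 - (-26)*2]
  = 2*(32) - 18*(10) + (-3)*(-44) = 16
Dz = 2*[(-3)*24 - (-26)*2] - 1*[(-4)*24 - (-26)*2] + 18*[(-4)*2 - (-3)*2]
  = 2*(-20) - 1*(-44) + 18*(-2) = -32
x = Dx/D = 16/8 = 2, y = Dy/D = 16/8 = 2, z = Dz/D = -32/8 = -4
Check eq1: (2)(2) + (1)(2) + (-3)(-4) = 18 = 18 ✓
Check eq2: (-4)(2) + (-3)(2) + (3)(-4) = -26 = -26 ✓
Check eq3: (2)(2) + (2)(2) + (-4)(-4) = 24 = 24 ✓

x = 2, y = 2, z = -4


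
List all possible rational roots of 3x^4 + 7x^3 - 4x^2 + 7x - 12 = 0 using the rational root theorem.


Rational root theorem: possible roots are ±p/q where:
  p divides the constant term (-12): p ∈ {1, 2, 3, 4, 6, 12}
  q divides the leading coefficient (3): q ∈ {1, 3}

All possible rational roots: -12, -6, -4, -3, -2, -4/3, -1, -2/3, -1/3, 1/3, 2/3, 1, 4/3, 2, 3, 4, 6, 12

-12, -6, -4, -3, -2, -4/3, -1, -2/3, -1/3, 1/3, 2/3, 1, 4/3, 2, 3, 4, 6, 12


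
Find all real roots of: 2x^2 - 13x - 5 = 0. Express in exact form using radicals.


Using the quadratic formula: x = (-b ± sqrt(b^2 - 4ac)) / (2a)
Here a = 2, b = -13, c = -5
Discriminant = b^2 - 4ac = (-13)^2 - 4(2)(-5) = 169 + 40 = 209
Since discriminant = 209 > 0, there are two real roots.
x = (13 ± sqrt(209)) / 4
Numerically: x ≈ 6.8642 or x ≈ -0.3642

x = (13 + sqrt(209)) / 4 or x = (13 - sqrt(209)) / 4


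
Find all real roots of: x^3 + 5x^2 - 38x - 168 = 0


Let p(x) = x^3 + 5x^2 - 38x - 168. By the rational root theorem (leading coefficient 1), any rational root is an integer divisor of 168: try ±1, ±2, ... in turn.
Test x = 1: value = -200 ≠ 0.
Test x = -1: value = -126 ≠ 0.
Test x = 2: value = -216 ≠ 0.
Test x = -2: value = -80 ≠ 0.
Test x = 3: value = -210 ≠ 0.
Test x = -3: value = -36 ≠ 0.
Test x = 4: value = -176 ≠ 0.
Test x = -4: value = 0 ✓, so (x + 4) is a factor.
Synthetic division by (x + 4): bring down 1; 1(-4) + 5 = 1; 1(-4) - 38 = -42; (-42)(-4) - 168 = 0 → quotient x^2 + x - 42, remainder 0.
Solve the quadratic x^2 + x - 42 = 0: discriminant = 1^2 - 4(1)(-42) = 1 + 168 = 169.
sqrt(169) = 13, so x = (-1 ± 13)/2: x = 6 or x = -7.

x = -7, x = -4, x = 6


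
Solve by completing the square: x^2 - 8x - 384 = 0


Start: x^2 - 8x - 384 = 0
Move constant: x^2 - 8x = 384
Half of -8 is -4, squared is 16
Add 16 to both sides: x^2 - 8x + 16 = 400
(x - 4)^2 = 400
x - 4 = ±20
x = 4 + 20 = 24 or x = 4 - 20 = -16

x = -16, x = 24


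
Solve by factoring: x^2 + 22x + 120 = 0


We need two numbers that multiply to 120 and add to 22.
Those numbers are 12 and 10 (since 12 * 10 = 120 and 12 + 10 = 22).
So x^2 + 22x + 120 = (x + 12)(x + 10) = 0
Setting each factor to zero: x = -12 or x = -10

x = -12, x = -10


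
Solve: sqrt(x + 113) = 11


Square both sides: x + 113 = 11^2 = 121
x = 121 - 113 = 8
x = 8
Check: sqrt(1*8 + 113) = sqrt(121) = 11 ✓

x = 8


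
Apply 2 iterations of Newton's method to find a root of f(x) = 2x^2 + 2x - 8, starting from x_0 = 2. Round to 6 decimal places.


Newton's method: x_(n+1) = x_n - f(x_n)/f'(x_n)
f(x) = 2x^2 + 2x - 8
f'(x) = 4x + 2

Iteration 1:
  f(2.000000) = 4.000000
  f'(2.000000) = 10.000000
  x_1 = 2.000000 - (4.000000)/(10.000000) = 1.600000

Iteration 2:
  f(1.600000) = 0.320000
  f'(1.600000) = 8.400000
  x_2 = 1.600000 - (0.320000)/(8.400000) = 1.561905

x_2 = 1.561905


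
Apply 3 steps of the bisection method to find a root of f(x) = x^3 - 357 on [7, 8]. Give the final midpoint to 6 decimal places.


f(x) = x^3 - 357
f(7) = -14 < 0
f(8) = 155 > 0

Step 1: midpoint = (7.000000 + 8.000000)/2 = 7.500000
  f(7.500000) = 64.875000
  f(mid) > 0, so root is in [7.000000, 7.500000]

Step 2: midpoint = (7.000000 + 7.500000)/2 = 7.250000
  f(7.250000) = 24.078125
  f(mid) > 0, so root is in [7.000000, 7.250000]

Step 3: midpoint = (7.000000 + 7.250000)/2 = 7.125000
  f(7.125000) = 4.705078
  f(mid) > 0, so root is in [7.000000, 7.125000]

midpoint = 7.125000


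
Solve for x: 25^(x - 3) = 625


Express both sides with the same base.
625 = 25^2
Since the bases match, equate exponents: x - 3 = 2
So x = 2 - (-3) = 5

x = 5


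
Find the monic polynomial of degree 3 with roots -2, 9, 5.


A monic polynomial with roots -2, 9, 5 is:
p(x) = (x + 2)(x - 9)(x - 5)
After multiplying by (x + 2): x + 2
After multiplying by (x - 9): x^2 - 7x - 18
After multiplying by (x - 5): x^3 - 12x^2 + 17x + 90

x^3 - 12x^2 + 17x + 90


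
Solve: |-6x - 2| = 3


An absolute value equation |expr| = 3 gives two cases:
Case 1: -6x - 2 = 3
  -6x = 5, so x = -5/6
Case 2: -6x - 2 = -3
  -6x = -1, so x = 1/6

x = -5/6, x = 1/6


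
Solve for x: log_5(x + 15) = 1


Convert to exponential form: x + 15 = 5^1 = 5
x = 5 - 15 = -10
Check: log_5(-10 + 15) = log_5(5) = log_5(5) = 1 ✓

x = -10


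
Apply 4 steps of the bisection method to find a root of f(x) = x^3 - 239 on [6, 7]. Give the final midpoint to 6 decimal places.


f(x) = x^3 - 239
f(6) = -23 < 0
f(7) = 104 > 0

Step 1: midpoint = (6.000000 + 7.000000)/2 = 6.500000
  f(6.500000) = 35.625000
  f(mid) > 0, so root is in [6.000000, 6.500000]

Step 2: midpoint = (6.000000 + 6.500000)/2 = 6.250000
  f(6.250000) = 5.140625
  f(mid) > 0, so root is in [6.000000, 6.250000]

Step 3: midpoint = (6.000000 + 6.250000)/2 = 6.125000
  f(6.125000) = -9.216797
  f(mid) < 0, so root is in [6.125000, 6.250000]

Step 4: midpoint = (6.125000 + 6.250000)/2 = 6.187500
  f(6.187500) = -2.110596
  f(mid) < 0, so root is in [6.187500, 6.250000]

midpoint = 6.187500


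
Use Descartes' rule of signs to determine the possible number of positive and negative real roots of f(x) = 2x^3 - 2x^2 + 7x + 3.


Descartes' rule of signs:

For positive roots, count sign changes in f(x) = 2x^3 - 2x^2 + 7x + 3:
Signs of coefficients: +, -, +, +
Number of sign changes: 2
Possible positive real roots: 2, 0

For negative roots, examine f(-x) = -2x^3 - 2x^2 - 7x + 3:
Signs of coefficients: -, -, -, +
Number of sign changes: 1
Possible negative real roots: 1

Positive roots: 2 or 0; Negative roots: 1


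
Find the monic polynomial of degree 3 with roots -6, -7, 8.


A monic polynomial with roots -6, -7, 8 is:
p(x) = (x + 6)(x + 7)(x - 8)
After multiplying by (x + 6): x + 6
After multiplying by (x + 7): x^2 + 13x + 42
After multiplying by (x - 8): x^3 + 5x^2 - 62x - 336

x^3 + 5x^2 - 62x - 336


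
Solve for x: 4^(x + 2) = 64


Express both sides with the same base.
64 = 4^3
Since the bases match, equate exponents: x + 2 = 3
So x = 3 - (2) = 1

x = 1


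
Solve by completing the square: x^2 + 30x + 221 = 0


Start: x^2 + 30x + 221 = 0
Move constant: x^2 + 30x = -221
Half of 30 is 15, squared is 225
Add 225 to both sides: x^2 + 30x + 225 = 4
(x + 15)^2 = 4
x + 15 = ±2
x = -15 + 2 = -13 or x = -15 - 2 = -17

x = -17, x = -13


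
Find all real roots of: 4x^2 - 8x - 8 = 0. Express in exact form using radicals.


Using the quadratic formula: x = (-b ± sqrt(b^2 - 4ac)) / (2a)
Here a = 4, b = -8, c = -8
Discriminant = b^2 - 4ac = (-8)^2 - 4(4)(-8) = 64 + 128 = 192
Since discriminant = 192 > 0, there are two real roots.
x = (8 ± 8*sqrt(3)) / 8
Simplifying: x = 1 ± sqrt(3)
Numerically: x ≈ 2.7321 or x ≈ -0.7321

x = 1 + sqrt(3) or x = 1 - sqrt(3)


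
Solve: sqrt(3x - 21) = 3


Square both sides: 3x - 21 = 3^2 = 9
3x = 9 + 21 = 30
x = 10
Check: sqrt(3*10 - 21) = sqrt(9) = 3 ✓

x = 10


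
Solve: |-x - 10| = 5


An absolute value equation |expr| = 5 gives two cases:
Case 1: -x - 10 = 5
  -x = 15, so x = -15
Case 2: -x - 10 = -5
  -x = 5, so x = -5

x = -15, x = -5


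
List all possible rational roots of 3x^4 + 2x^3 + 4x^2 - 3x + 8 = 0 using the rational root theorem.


Rational root theorem: possible roots are ±p/q where:
  p divides the constant term (8): p ∈ {1, 2, 4, 8}
  q divides the leading coefficient (3): q ∈ {1, 3}

All possible rational roots: -8, -4, -8/3, -2, -4/3, -1, -2/3, -1/3, 1/3, 2/3, 1, 4/3, 2, 8/3, 4, 8

-8, -4, -8/3, -2, -4/3, -1, -2/3, -1/3, 1/3, 2/3, 1, 4/3, 2, 8/3, 4, 8


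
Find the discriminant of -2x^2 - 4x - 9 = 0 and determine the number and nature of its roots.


For ax^2 + bx + c = 0, discriminant D = b^2 - 4ac
Here a = -2, b = -4, c = -9
D = (-4)^2 - 4(-2)(-9) = 16 - 72 = -56

D = -56 < 0
The equation has no real roots (2 complex conjugate roots).

Discriminant = -56, no real roots (2 complex conjugate roots)


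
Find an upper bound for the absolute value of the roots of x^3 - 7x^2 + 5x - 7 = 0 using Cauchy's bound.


Cauchy's bound: all roots r satisfy |r| <= 1 + max(|a_i/a_n|) for i = 0,...,n-1
where a_n is the leading coefficient.

Coefficients: [1, -7, 5, -7]
Leading coefficient a_n = 1
Ratios |a_i/a_n|: 7, 5, 7
Maximum ratio: 7
Cauchy's bound: |r| <= 1 + 7 = 8

Upper bound = 8


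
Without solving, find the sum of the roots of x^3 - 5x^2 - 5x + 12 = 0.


By Vieta's formulas for x^3 + bx^2 + cx + d = 0:
  r1 + r2 + r3 = -b/a = 5
  r1*r2 + r1*r3 + r2*r3 = c/a = -5
  r1*r2*r3 = -d/a = -12


Sum = 5


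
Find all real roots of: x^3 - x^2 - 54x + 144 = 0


Let p(x) = x^3 - x^2 - 54x + 144. By the rational root theorem (leading coefficient 1), any rational root is an integer divisor of 144: try ±1, ±2, ... in turn.
Test x = 1: value = 90 ≠ 0.
Test x = -1: value = 196 ≠ 0.
Test x = 2: value = 40 ≠ 0.
Test x = -2: value = 240 ≠ 0.
Test x = 3: value = 0 ✓, so (x - 3) is a factor.
Synthetic division by (x - 3): bring down 1; 1(3) - 1 = 2; 2(3) - 54 = -48; (-48)(3) + 144 = 0 → quotient x^2 + 2x - 48, remainder 0.
Solve the quadratic x^2 + 2x - 48 = 0: discriminant = 2^2 - 4(1)(-48) = 4 + 192 = 196.
sqrt(196) = 14, so x = (-2 ± 14)/2: x = 6 or x = -8.

x = -8, x = 3, x = 6


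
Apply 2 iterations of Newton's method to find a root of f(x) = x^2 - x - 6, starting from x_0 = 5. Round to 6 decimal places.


Newton's method: x_(n+1) = x_n - f(x_n)/f'(x_n)
f(x) = x^2 - x - 6
f'(x) = 2x - 1

Iteration 1:
  f(5.000000) = 14.000000
  f'(5.000000) = 9.000000
  x_1 = 5.000000 - (14.000000)/(9.000000) = 3.444444

Iteration 2:
  f(3.444444) = 2.419753
  f'(3.444444) = 5.888889
  x_2 = 3.444444 - (2.419753)/(5.888889) = 3.033543

x_2 = 3.033543


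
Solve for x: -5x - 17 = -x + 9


Starting with: -5x - 17 = -x + 9
Move all x terms to left: (-5 + 1)x = 9 + 17
Simplify: -4x = 26
Divide both sides by -4: x = -13/2

x = -13/2


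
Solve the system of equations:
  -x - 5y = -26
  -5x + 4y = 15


Using Cramer's rule:
Determinant D = (-1)(4) - (-5)(-5) = -4 - 25 = -29
Dx = (-26)(4) - (15)(-5) = -104 + 75 = -29
Dy = (-1)(15) - (-5)(-26) = -15 - 130 = -145
x = Dx/D = -29/-29 = 1
y = Dy/D = -145/-29 = 5

x = 1, y = 5


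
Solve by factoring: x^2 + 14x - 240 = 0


We need two numbers that multiply to -240 and add to 14.
Those numbers are -10 and 24 (since (-10) * 24 = -240 and (-10) + 24 = 14).
So x^2 + 14x - 240 = (x - 10)(x + 24) = 0
Setting each factor to zero: x = 10 or x = -24

x = -24, x = 10


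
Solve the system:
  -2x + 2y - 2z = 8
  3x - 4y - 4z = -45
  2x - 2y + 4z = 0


Using Cramer's rule. Expand each determinant along the first row.
D  = (-2)*[(-4)*4 - (-4)*(-2)] - 2*[3*4 - (-4)*2] + (-2)*[3*(-2) - (-4)*2]
  = (-2)*(-24) - 2*(20) + (-2)*(2) = 4
Dx = 8*[(-4)*4 - (-4)*(-2)] - 2*[(-45)*4 - (-4)*0] + (-2)*[(-45)*(-2) - (-4)*0]
  = 8*(-24) - 2*(-180) + (-2)*(90) = -12
Dy = (-2)*[(-45)*4 - (-4)*0] - 8*[3*4 - (-4)*2] + (-2)*[3*0 - (-45)*2]
  = (-2)*(-180) - 8*(20) + (-2)*(90) = 20
Dz = (-2)*[(-4)*0 - (-45)*(-2)] - 2*[3*0 - (-45)*2] + 8*[3*(-2) - (-4)*2]
  = (-2)*(-90) - 2*(90) + 8*(2) = 16
x = Dx/D = -12/4 = -3, y = Dy/D = 20/4 = 5, z = Dz/D = 16/4 = 4
Check eq1: (-2)(-3) + (2)(5) + (-2)(4) = 8 = 8 ✓
Check eq2: (3)(-3) + (-4)(5) + (-4)(4) = -45 = -45 ✓
Check eq3: (2)(-3) + (-2)(5) + (4)(4) = 0 = 0 ✓

x = -3, y = 5, z = 4


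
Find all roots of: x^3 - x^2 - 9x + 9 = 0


Let p(x) = x^3 - x^2 - 9x + 9. By the rational root theorem (leading coefficient 1), any rational root is an integer divisor of 9: try ±1, ±2, ... in turn.
Test x = 1: value = 0 ✓, so (x - 1) is a factor.
Synthetic division by (x - 1): bring down 1; 1(1) - 1 = 0; 0(1) - 9 = -9; (-9)(1) + 9 = 0 → quotient x^2 - 9, remainder 0.
Solve the quadratic x^2 - 9 = 0: discriminant = 0^2 - 4(1)(-9) = 0 + 36 = 36.
sqrt(36) = 6, so x = (0 ± 6)/2: x = 3 or x = -3.
Collecting all roots found:

x = -3, x = 1, x = 3
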